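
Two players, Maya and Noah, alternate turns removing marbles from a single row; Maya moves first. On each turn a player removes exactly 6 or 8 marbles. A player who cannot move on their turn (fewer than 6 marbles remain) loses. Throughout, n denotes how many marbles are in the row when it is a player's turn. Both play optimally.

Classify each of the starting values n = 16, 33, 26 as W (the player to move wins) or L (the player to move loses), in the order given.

Classify positions by backward induction: terminal positions (no move available) are L. From any other position, the mover wins iff some move reaches an L.
n=0: no move → L
n=1: no move → L
n=2: no move → L
n=3: no move → L
n=4: no move → L
n=5: no move → L
n=6: reaches L-position 0 → W
n=7: reaches L-position 1 → W
n=8: reaches L-position 2 → W
n=9: reaches L-position 3 → W
n=10: reaches L-position 4 → W
n=11: reaches L-position 5 → W
n=12: reaches L-position 4 → W
n=13: reaches L-position 5 → W
n=14: only reaches 8(W), 6(W), all W → L
n=15: only reaches 9(W), 7(W), all W → L
n=16: only reaches 10(W), 8(W), all W → L
n=17: only reaches 11(W), 9(W), all W → L
n=18: only reaches 12(W), 10(W), all W → L
n=19: only reaches 13(W), 11(W), all W → L
n=20: reaches L-position 14 → W
n=21: reaches L-position 15 → W
n=22: reaches L-position 16 → W
n=23: reaches L-position 17 → W
n=24: reaches L-position 18 → W
n=25: reaches L-position 19 → W
n=26: reaches L-position 18 → W
n=27: reaches L-position 19 → W
n=28: only reaches 22(W), 20(W), all W → L
n=29: only reaches 23(W), 21(W), all W → L
n=30: only reaches 24(W), 22(W), all W → L
n=31: only reaches 25(W), 23(W), all W → L
n=32: only reaches 26(W), 24(W), all W → L
n=33: only reaches 27(W), 25(W), all W → L

16: L, 33: L, 26: W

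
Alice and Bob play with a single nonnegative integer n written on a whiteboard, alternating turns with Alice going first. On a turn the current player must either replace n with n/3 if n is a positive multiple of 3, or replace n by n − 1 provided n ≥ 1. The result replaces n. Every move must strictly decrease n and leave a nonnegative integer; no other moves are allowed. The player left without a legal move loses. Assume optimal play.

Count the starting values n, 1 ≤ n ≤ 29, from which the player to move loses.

13

Label each position W (a win for the player to move) or L (a loss). A position with no legal move is L; any other position is W exactly when some move reaches an L, and L when every move reaches a W.
n=0: no move → L
n=1: reaches L-position 0 → W
n=2: only reaches 1(W), which is W → L
n=3: reaches L-position 2 → W
n=4: only reaches 3(W), which is W → L
n=5: reaches L-position 4 → W
n=6: reaches L-position 2 → W
n=7: only reaches 6(W), which is W → L
n=8: reaches L-position 7 → W
n=9: only reaches 3(W), 8(W), all W → L
n=10: reaches L-position 9 → W
n=11: only reaches 10(W), which is W → L
n=12: reaches L-position 4 → W
n=13: only reaches 12(W), which is W → L
n=14: reaches L-position 13 → W
n=15: only reaches 5(W), 14(W), all W → L
n=16: reaches L-position 15 → W
n=17: only reaches 16(W), which is W → L
n=18: reaches L-position 17 → W
n=19: only reaches 18(W), which is W → L
n=20: reaches L-position 19 → W
n=21: reaches L-position 7 → W
n=22: only reaches 21(W), which is W → L
n=23: reaches L-position 22 → W
n=24: only reaches 8(W), 23(W), all W → L
n=25: reaches L-position 24 → W
n=26: only reaches 25(W), which is W → L
n=27: reaches L-position 9 → W
n=28: only reaches 27(W), which is W → L
n=29: reaches L-position 28 → W
L entries with 1 ≤ n ≤ 29 (n=0 is outside the asked range and is not counted): n = 2, 4, 7, 9, 11, 13, 15, 17, 19, 22, 24, 26, 28; that makes 13.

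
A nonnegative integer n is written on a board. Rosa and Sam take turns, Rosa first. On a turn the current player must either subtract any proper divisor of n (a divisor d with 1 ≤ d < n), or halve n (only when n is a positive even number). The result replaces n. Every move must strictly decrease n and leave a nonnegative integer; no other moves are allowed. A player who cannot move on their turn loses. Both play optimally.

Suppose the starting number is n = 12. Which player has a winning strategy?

Label each position W (a win for the player to move) or L (a loss). A position with no legal move is L; any other position is W exactly when some move reaches an L, and L when every move reaches a W.
n=0: no move → L
n=1: no move → L
n=2: can move to 1, which is L ⇒ W
n=3: the only move is to 2(W), a W ⇒ L
n=4: can move to 3, which is L ⇒ W
n=5: the only move is to 4(W), a W ⇒ L
n=6: can move to 3, which is L ⇒ W
n=7: the only move is to 6(W), a W ⇒ L
n=8: can move to 7, which is L ⇒ W
n=9: moves to 6(W), 8(W); every one is W ⇒ L
n=10: can move to 5, which is L ⇒ W
n=11: the only move is to 10(W), a W ⇒ L
n=12: can move to 9, which is L ⇒ W
From 12 Rosa can move to 9, reaching an L position.

Rosa wins.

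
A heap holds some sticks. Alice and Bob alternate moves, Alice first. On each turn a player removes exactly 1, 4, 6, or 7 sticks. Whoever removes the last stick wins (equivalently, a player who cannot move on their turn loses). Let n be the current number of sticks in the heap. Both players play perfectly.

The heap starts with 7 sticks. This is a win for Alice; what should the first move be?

Label each position W (a win for the player to move) or L (a loss). A position with no legal move is L; any other position is W exactly when some move reaches an L, and L when every move reaches a W.
n=0: no move → L
n=1: →0(L), so W
n=2: →1(W) only, which is W, so L
n=3: →2(L), so W
n=4: →0(L), so W
n=5: →4(W), 1(W) — all W, so L
n=6: →5(L), so W
n=7: →0(L), so W
From 7, the L positions reachable in one move are: 0.

Remove 7, leaving 0.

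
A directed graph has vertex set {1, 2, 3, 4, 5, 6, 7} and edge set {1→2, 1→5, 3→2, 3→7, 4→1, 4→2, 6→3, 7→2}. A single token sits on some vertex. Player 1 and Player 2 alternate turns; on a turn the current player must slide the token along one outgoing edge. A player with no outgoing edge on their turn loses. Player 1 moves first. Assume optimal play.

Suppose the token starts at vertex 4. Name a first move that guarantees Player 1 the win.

Move to 2.

Compute win/loss labels from the base case upward. A position with no move is L. Any other position is W if it can reach an L in one move, else L.
Every edge goes from a vertex to one that appears earlier in the order 2, 5, 1, 7, 3, 4, 6, so processing vertices in that order labels each vertex after all of its successors.
2: no outgoing edge → L
5: no outgoing edge → L
1: can move to 5, which is L ⇒ W
7: can move to 2, which is L ⇒ W
3: can move to 2, which is L ⇒ W
4: can move to 2, which is L ⇒ W
6: the only move is to 3(W), a W ⇒ L
From 4, the L positions reachable in one move are: 2.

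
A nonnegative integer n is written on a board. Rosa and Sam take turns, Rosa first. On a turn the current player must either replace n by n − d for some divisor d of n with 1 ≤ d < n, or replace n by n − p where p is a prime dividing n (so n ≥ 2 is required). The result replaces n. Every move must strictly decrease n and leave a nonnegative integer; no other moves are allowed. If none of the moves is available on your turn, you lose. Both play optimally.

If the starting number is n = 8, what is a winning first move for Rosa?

Move to 4.

Positions with no move are L. A position that does have a move is losing for the player to move precisely when every available move leads to a winning position for the opponent. Fill in the labels:
n=0: no move → L
n=1: no move → L
n=2: →0(L), so W
n=3: →0(L), so W
n=4: →2(W), 3(W) — all W, so L
n=5: →0(L), so W
n=6: →4(L), so W
n=7: →0(L), so W
n=8: →4(L), so W
From 8, the L positions reachable in one move are: 4.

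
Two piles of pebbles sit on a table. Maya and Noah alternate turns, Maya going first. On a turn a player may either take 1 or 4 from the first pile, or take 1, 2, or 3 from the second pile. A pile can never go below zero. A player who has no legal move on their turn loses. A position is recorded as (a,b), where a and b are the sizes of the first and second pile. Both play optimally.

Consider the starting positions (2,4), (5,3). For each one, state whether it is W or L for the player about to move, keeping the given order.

Build the W/L table. Terminal = L. A non-terminal position is W if it has a move to some L; otherwise it is L.
No move ever increases a pile, so every position that can arise here has a ≤ 5 and b ≤ 4; it is enough to label the cells with 0 ≤ a ≤ 5 and 0 ≤ b ≤ 4.
Every move lowers a or b (never raises either), so fill the grid row by row in increasing a, and left to right within a row: each cell's successors are then already labelled.
      b=0  b=1  b=2  b=3  b=4
a=0:    L    W    W    W    L
a=1:    W    L    W    W    W
a=2:    L    W    W    W    L
a=3:    W    L    W    W    W
a=4:    W    W    L    W    W
a=5:    L    W    W    W    L
Cells with no legal move (terminal, hence L): (0,0).
The remaining L cells, each justified by listing all of its moves:
(0,4): L (options (0,3)(W), (0,2)(W), (0,1)(W) are all W)
(1,1): L (options (0,1)(W), (1,0)(W) are all W)
(2,0): L (sole option (1,0)(W) is W)
(2,4): L (options (1,4)(W), (2,3)(W), (2,2)(W), (2,1)(W) are all W)
(3,1): L (options (2,1)(W), (3,0)(W) are all W)
(4,2): L (options (3,2)(W), (0,2)(W), (4,1)(W), (4,0)(W) are all W)
(5,0): L (options (4,0)(W), (1,0)(W) are all W)
(5,4): L (options (4,4)(W), (1,4)(W), (5,3)(W), (5,2)(W), (5,1)(W) are all W)
Every other cell has at least one move into one of the L cells above, so it is W.
(2,4): one of the L cells justified above, so L
(5,3): the move to (5,0) reaches an L cell, so W

(2,4): L, (5,3): W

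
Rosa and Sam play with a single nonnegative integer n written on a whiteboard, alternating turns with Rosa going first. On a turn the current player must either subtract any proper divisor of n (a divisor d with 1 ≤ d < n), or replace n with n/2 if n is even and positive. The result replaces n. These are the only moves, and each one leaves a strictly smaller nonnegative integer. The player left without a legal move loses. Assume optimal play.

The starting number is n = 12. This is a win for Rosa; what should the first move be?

Build the W/L table. Terminal = L. A non-terminal position is W if it has a move to some L; otherwise it is L.
n=0: no move → L
n=1: no move → L
n=2: W (go to 1, an L position)
n=3: L (sole option 2(W) is W)
n=4: W (go to 3, an L position)
n=5: L (sole option 4(W) is W)
n=6: W (go to 3, an L position)
n=7: L (sole option 6(W) is W)
n=8: W (go to 7, an L position)
n=9: L (options 6(W), 8(W) are all W)
n=10: W (go to 5, an L position)
n=11: L (sole option 10(W) is W)
n=12: W (go to 9, an L position)
From 12, the L positions reachable in one move are: 9, 11. Any move reaching one of these is winning.

Move to 9.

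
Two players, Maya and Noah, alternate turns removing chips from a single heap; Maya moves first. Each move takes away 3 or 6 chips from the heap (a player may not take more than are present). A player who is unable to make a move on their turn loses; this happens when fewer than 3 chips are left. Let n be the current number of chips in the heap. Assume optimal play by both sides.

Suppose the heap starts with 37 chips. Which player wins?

Noah wins.

Label each position W (a win for the player to move) or L (a loss). A position with no legal move is L; any other position is W exactly when some move reaches an L, and L when every move reaches a W.
n=0: no move → L
n=1: no move → L
n=2: no move → L
n=3: W (go to 0, an L position)
n=4: W (go to 1, an L position)
n=5: W (go to 2, an L position)
n=6: W (go to 0, an L position)
n=7: W (go to 1, an L position)
n=8: W (go to 2, an L position)
n=9: L (options 6(W), 3(W) are all W)
n=10: L (options 7(W), 4(W) are all W)
n=11: L (options 8(W), 5(W) are all W)
n=12: W (go to 9, an L position)
n=13: W (go to 10, an L position)
n=14: W (go to 11, an L position)
n=15: W (go to 9, an L position)
n=16: W (go to 10, an L position)
n=17: W (go to 11, an L position)
n=18: L (options 15(W), 12(W) are all W)
n=19: L (options 16(W), 13(W) are all W)
n=20: L (options 17(W), 14(W) are all W)
n=21: W (go to 18, an L position)
n=22: W (go to 19, an L position)
n=23: W (go to 20, an L position)
n=24: W (go to 18, an L position)
n=25: W (go to 19, an L position)
n=26: W (go to 20, an L position)
n=27: L (options 24(W), 21(W) are all W)
n=28: L (options 25(W), 22(W) are all W)
n=29: L (options 26(W), 23(W) are all W)
n=30: W (go to 27, an L position)
n=31: W (go to 28, an L position)
n=32: W (go to 29, an L position)
n=33: W (go to 27, an L position)
n=34: W (go to 28, an L position)
n=35: W (go to 29, an L position)
n=36: L (options 33(W), 30(W) are all W)
n=37: L (options 34(W), 31(W) are all W)
Every move from 37 reaches a W position, so the mover loses.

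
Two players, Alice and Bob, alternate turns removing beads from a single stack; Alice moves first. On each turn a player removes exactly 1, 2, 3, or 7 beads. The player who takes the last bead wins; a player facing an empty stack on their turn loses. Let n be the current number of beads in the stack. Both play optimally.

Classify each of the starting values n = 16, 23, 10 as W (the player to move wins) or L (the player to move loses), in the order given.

Work bottom-up. With no move the player to move loses. Otherwise the position is W if at least one move leads to an L position for the opponent, and L if every move leads to a W.
n=0: no move → L
n=1: can move to 0, which is L ⇒ W
n=2: can move to 0, which is L ⇒ W
n=3: can move to 0, which is L ⇒ W
n=4: moves to 3(W), 2(W), 1(W); every one is W ⇒ L
n=5: can move to 4, which is L ⇒ W
n=6: can move to 4, which is L ⇒ W
n=7: can move to 4, which is L ⇒ W
n=8: moves to 7(W), 6(W), 5(W), 1(W); every one is W ⇒ L
n=9: can move to 8, which is L ⇒ W
n=10: can move to 8, which is L ⇒ W
n=11: can move to 8, which is L ⇒ W
n=12: moves to 11(W), 10(W), 9(W), 5(W); every one is W ⇒ L
n=13: can move to 12, which is L ⇒ W
n=14: can move to 12, which is L ⇒ W
n=15: can move to 12, which is L ⇒ W
n=16: moves to 15(W), 14(W), 13(W), 9(W); every one is W ⇒ L
n=17: can move to 16, which is L ⇒ W
n=18: can move to 16, which is L ⇒ W
n=19: can move to 16, which is L ⇒ W
n=20: moves to 19(W), 18(W), 17(W), 13(W); every one is W ⇒ L
n=21: can move to 20, which is L ⇒ W
n=22: can move to 20, which is L ⇒ W
n=23: can move to 20, which is L ⇒ W

16: L, 23: W, 10: W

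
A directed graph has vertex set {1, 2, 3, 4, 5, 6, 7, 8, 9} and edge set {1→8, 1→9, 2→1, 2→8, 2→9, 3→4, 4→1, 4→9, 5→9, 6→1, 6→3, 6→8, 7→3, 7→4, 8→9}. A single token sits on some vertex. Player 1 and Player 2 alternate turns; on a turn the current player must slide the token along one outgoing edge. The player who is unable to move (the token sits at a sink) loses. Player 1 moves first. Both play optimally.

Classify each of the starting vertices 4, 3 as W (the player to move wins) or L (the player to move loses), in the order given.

Work bottom-up. With no move the player to move loses. Otherwise the position is W if at least one move leads to an L position for the opponent, and L if every move leads to a W.
Every edge goes from a vertex to one that appears earlier in the order 9, 8, 1, 2, 5, 4, 3, 6, 7, so processing vertices in that order labels each vertex after all of its successors.
9: no outgoing edge → L
8: W (go to 9, an L position)
1: W (go to 9, an L position)
2: W (go to 9, an L position)
5: W (go to 9, an L position)
4: W (go to 9, an L position)
3: L (sole option 4(W) is W)
6: W (go to 3, an L position)
7: W (go to 3, an L position)

4: W, 3: L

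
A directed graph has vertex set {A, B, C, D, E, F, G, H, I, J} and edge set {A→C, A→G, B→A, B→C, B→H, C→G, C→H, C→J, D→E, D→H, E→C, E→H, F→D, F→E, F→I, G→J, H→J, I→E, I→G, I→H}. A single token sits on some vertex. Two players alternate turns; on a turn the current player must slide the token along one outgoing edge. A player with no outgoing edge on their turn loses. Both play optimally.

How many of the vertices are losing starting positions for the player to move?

Classify positions by backward induction: terminal positions (no move available) are L. From any other position, the mover wins iff some move reaches an L.
Every edge goes from a vertex to one that appears earlier in the order J, H, G, C, E, I, A, B, D, F, so processing vertices in that order labels each vertex after all of its successors.
J: no outgoing edge → L
H: →J(L), so W
G: →J(L), so W
C: →J(L), so W
E: →C(W), H(W) — all W, so L
I: →E(L), so W
A: →C(W), G(W) — all W, so L
B: →A(L), so W
D: →E(L), so W
F: →E(L), so W
The L vertices are A, E, J; that is 3 in all.

3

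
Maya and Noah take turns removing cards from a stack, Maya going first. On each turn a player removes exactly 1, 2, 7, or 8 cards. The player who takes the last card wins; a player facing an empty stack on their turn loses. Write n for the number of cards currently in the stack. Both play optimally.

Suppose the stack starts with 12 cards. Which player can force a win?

Compute win/loss labels from the base case upward. A position with no move is L. Any other position is W if it can reach an L in one move, else L.
n=0: no move → L
n=1: W (go to 0, an L position)
n=2: W (go to 0, an L position)
n=3: L (options 2(W), 1(W) are all W)
n=4: W (go to 3, an L position)
n=5: W (go to 3, an L position)
n=6: L (options 5(W), 4(W) are all W)
n=7: W (go to 6, an L position)
n=8: W (go to 6, an L position)
n=9: L (options 8(W), 7(W), 2(W), 1(W) are all W)
n=10: W (go to 9, an L position)
n=11: W (go to 9, an L position)
n=12: L (options 11(W), 10(W), 5(W), 4(W) are all W)
The starting position 12 is L: whatever Maya does, the opponent receives a W position.

Noah wins.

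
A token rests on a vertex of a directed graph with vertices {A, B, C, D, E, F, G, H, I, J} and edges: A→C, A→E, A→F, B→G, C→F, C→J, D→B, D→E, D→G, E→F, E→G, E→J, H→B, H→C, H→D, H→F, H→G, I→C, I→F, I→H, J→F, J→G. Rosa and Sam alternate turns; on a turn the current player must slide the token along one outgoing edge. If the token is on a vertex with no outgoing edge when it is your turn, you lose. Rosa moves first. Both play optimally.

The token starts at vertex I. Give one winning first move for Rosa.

Compute win/loss labels from the base case upward. A position with no move is L. Any other position is W if it can reach an L in one move, else L.
Every edge goes from a vertex to one that appears earlier in the order F, G, J, C, B, E, D, H, I, A, so processing vertices in that order labels each vertex after all of its successors.
F: no outgoing edge → L
G: no outgoing edge → L
J: reaches L-position G → W
C: reaches L-position F → W
B: reaches L-position G → W
E: reaches L-position G → W
D: reaches L-position G → W
H: reaches L-position G → W
I: reaches L-position F → W
A: reaches L-position F → W
From I, the L positions reachable in one move are: F.

Move to F.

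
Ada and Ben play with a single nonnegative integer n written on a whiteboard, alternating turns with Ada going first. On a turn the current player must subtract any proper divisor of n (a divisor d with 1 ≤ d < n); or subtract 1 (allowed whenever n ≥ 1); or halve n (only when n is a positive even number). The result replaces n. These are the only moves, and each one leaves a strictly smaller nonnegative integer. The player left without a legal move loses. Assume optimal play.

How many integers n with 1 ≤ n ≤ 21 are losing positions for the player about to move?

10

Work bottom-up. With no move the player to move loses. Otherwise the position is W if at least one move leads to an L position for the opponent, and L if every move leads to a W.
n=0: no move → L
n=1: →0(L), so W
n=2: →1(W) only, which is W, so L
n=3: →2(L), so W
n=4: →2(L), so W
n=5: →4(W) only, which is W, so L
n=6: →5(L), so W
n=7: →6(W) only, which is W, so L
n=8: →7(L), so W
n=9: →6(W), 8(W) — all W, so L
n=10: →5(L), so W
n=11: →10(W) only, which is W, so L
n=12: →9(L), so W
n=13: →12(W) only, which is W, so L
n=14: →7(L), so W
n=15: →10(W), 12(W), 14(W) — all W, so L
n=16: →15(L), so W
n=17: →16(W) only, which is W, so L
n=18: →9(L), so W
n=19: →18(W) only, which is W, so L
n=20: →15(L), so W
n=21: →14(W), 18(W), 20(W) — all W, so L
L entries with 1 ≤ n ≤ 21 (n=0 is outside the asked range and is not counted): n = 2, 5, 7, 9, 11, 13, 15, 17, 19, 21; that makes 10.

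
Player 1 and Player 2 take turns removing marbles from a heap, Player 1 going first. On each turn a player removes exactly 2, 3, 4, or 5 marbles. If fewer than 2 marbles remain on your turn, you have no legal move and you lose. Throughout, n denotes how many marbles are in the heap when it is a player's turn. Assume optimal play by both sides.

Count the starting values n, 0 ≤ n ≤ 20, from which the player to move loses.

Classify positions by backward induction: terminal positions (no move available) are L. From any other position, the mover wins iff some move reaches an L.
n=0: no move → L
n=1: no move → L
n=2: reaches L-position 0 → W
n=3: reaches L-position 1 → W
n=4: reaches L-position 1 → W
n=5: reaches L-position 1 → W
n=6: reaches L-position 1 → W
n=7: only reaches 5(W), 4(W), 3(W), 2(W), all W → L
n=8: only reaches 6(W), 5(W), 4(W), 3(W), all W → L
n=9: reaches L-position 7 → W
n=10: reaches L-position 8 → W
n=11: reaches L-position 8 → W
n=12: reaches L-position 8 → W
n=13: reaches L-position 8 → W
n=14: only reaches 12(W), 11(W), 10(W), 9(W), all W → L
n=15: only reaches 13(W), 12(W), 11(W), 10(W), all W → L
n=16: reaches L-position 14 → W
n=17: reaches L-position 15 → W
n=18: reaches L-position 15 → W
n=19: reaches L-position 15 → W
n=20: reaches L-position 15 → W
L entries with 0 ≤ n ≤ 20: n = 0, 1, 7, 8, 14, 15; that makes 6.

6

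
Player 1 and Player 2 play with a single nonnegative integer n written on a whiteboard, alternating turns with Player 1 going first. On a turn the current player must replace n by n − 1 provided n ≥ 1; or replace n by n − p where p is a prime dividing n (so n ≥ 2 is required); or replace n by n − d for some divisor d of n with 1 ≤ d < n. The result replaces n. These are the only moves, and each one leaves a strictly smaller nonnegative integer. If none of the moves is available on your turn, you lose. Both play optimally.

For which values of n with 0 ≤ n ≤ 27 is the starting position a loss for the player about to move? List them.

0, 4, 9, 14, 20, 26

Use the standard recursion: the mover loses at a terminal position; elsewhere, the mover wins exactly when some move hands the opponent an L position.
n=0: no move → L
n=1: W (go to 0, an L position)
n=2: W (go to 0, an L position)
n=3: W (go to 0, an L position)
n=4: L (options 2(W), 3(W) are all W)
n=5: W (go to 0, an L position)
n=6: W (go to 4, an L position)
n=7: W (go to 0, an L position)
n=8: W (go to 4, an L position)
n=9: L (options 6(W), 8(W) are all W)
n=10: W (go to 9, an L position)
n=11: W (go to 0, an L position)
n=12: W (go to 9, an L position)
n=13: W (go to 0, an L position)
n=14: L (options 7(W), 12(W), 13(W) are all W)
n=15: W (go to 14, an L position)
n=16: W (go to 14, an L position)
n=17: W (go to 0, an L position)
n=18: W (go to 9, an L position)
n=19: W (go to 0, an L position)
n=20: L (options 10(W), 15(W), 16(W), 18(W), 19(W) are all W)
n=21: W (go to 14, an L position)
n=22: W (go to 20, an L position)
n=23: W (go to 0, an L position)
n=24: W (go to 20, an L position)
n=25: W (go to 20, an L position)
n=26: L (options 13(W), 24(W), 25(W) are all W)
n=27: W (go to 26, an L position)
The losing starting values of n are exactly the entries labelled L in this table (6 of them).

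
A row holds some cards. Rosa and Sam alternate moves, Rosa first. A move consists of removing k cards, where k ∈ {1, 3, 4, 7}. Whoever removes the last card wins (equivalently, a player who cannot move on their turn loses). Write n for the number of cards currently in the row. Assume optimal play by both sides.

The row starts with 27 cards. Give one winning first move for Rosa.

Remove 1, leaving 26.

Use the standard recursion: the mover loses at a terminal position; elsewhere, the mover wins exactly when some move hands the opponent an L position.
n=0: no move → L
n=1: W (go to 0, an L position)
n=2: L (sole option 1(W) is W)
n=3: W (go to 2, an L position)
n=4: W (go to 0, an L position)
n=5: W (go to 2, an L position)
n=6: W (go to 2, an L position)
n=7: W (go to 0, an L position)
n=8: L (options 7(W), 5(W), 4(W), 1(W) are all W)
n=9: W (go to 8, an L position)
n=10: L (options 9(W), 7(W), 6(W), 3(W) are all W)
n=11: W (go to 10, an L position)
n=12: W (go to 8, an L position)
n=13: W (go to 10, an L position)
n=14: W (go to 10, an L position)
n=15: W (go to 8, an L position)
n=16: L (options 15(W), 13(W), 12(W), 9(W) are all W)
n=17: W (go to 16, an L position)
n=18: L (options 17(W), 15(W), 14(W), 11(W) are all W)
n=19: W (go to 18, an L position)
n=20: W (go to 16, an L position)
n=21: W (go to 18, an L position)
n=22: W (go to 18, an L position)
n=23: W (go to 16, an L position)
n=24: L (options 23(W), 21(W), 20(W), 17(W) are all W)
n=25: W (go to 24, an L position)
n=26: L (options 25(W), 23(W), 22(W), 19(W) are all W)
n=27: W (go to 26, an L position)
From 27, the L positions reachable in one move are: 26, 24. Any move reaching one of these is winning.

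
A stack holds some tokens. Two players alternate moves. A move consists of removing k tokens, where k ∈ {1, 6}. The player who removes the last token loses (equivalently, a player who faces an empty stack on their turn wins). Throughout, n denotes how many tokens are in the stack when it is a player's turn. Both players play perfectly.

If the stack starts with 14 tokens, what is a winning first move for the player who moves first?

Label each position W (a win for the player to move) or L (a loss). A position with no legal move is W; any other position is W exactly when some move reaches an L, and L when every move reaches a W.
n=0: no move; the opponent has just taken the last token and therefore loses → W
n=1: the only move is to 0(W), a W ⇒ L
n=2: can move to 1, which is L ⇒ W
n=3: the only move is to 2(W), a W ⇒ L
n=4: can move to 3, which is L ⇒ W
n=5: the only move is to 4(W), a W ⇒ L
n=6: can move to 5, which is L ⇒ W
n=7: can move to 1, which is L ⇒ W
n=8: moves to 7(W), 2(W); every one is W ⇒ L
n=9: can move to 8, which is L ⇒ W
n=10: moves to 9(W), 4(W); every one is W ⇒ L
n=11: can move to 10, which is L ⇒ W
n=12: moves to 11(W), 6(W); every one is W ⇒ L
n=13: can move to 12, which is L ⇒ W
n=14: can move to 8, which is L ⇒ W
From 14, the L positions reachable in one move are: 8.

Remove 6, leaving 8.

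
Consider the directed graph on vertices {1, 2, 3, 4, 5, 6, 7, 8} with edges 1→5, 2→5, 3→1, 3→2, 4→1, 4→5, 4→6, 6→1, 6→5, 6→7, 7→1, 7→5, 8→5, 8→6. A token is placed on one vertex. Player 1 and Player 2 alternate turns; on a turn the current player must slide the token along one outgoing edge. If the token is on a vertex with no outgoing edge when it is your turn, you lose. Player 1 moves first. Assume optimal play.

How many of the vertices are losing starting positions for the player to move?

Positions with no move are L. A position that does have a move is losing for the player to move precisely when every available move leads to a winning position for the opponent. Fill in the labels:
Every edge goes from a vertex to one that appears earlier in the order 5, 1, 7, 6, 4, 2, 8, 3, so processing vertices in that order labels each vertex after all of its successors.
5: no outgoing edge → L
1: can move to 5, which is L ⇒ W
7: can move to 5, which is L ⇒ W
6: can move to 5, which is L ⇒ W
4: can move to 5, which is L ⇒ W
2: can move to 5, which is L ⇒ W
8: can move to 5, which is L ⇒ W
3: moves to 2(W), 1(W); every one is W ⇒ L
The L vertices are 3, 5; that is 2 in all.

2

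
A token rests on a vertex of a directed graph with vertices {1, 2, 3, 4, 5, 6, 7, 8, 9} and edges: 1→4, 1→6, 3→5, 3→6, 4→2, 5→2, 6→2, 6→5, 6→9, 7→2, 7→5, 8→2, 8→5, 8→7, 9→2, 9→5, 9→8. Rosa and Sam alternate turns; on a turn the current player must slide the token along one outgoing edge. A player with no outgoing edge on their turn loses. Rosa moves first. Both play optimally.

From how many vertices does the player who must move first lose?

3

Build the W/L table. Terminal = L. A non-terminal position is W if it has a move to some L; otherwise it is L.
Every edge goes from a vertex to one that appears earlier in the order 2, 5, 7, 8, 9, 6, 4, 3, 1, so processing vertices in that order labels each vertex after all of its successors.
2: no outgoing edge → L
5: →2(L), so W
7: →2(L), so W
8: →2(L), so W
9: →2(L), so W
6: →2(L), so W
4: →2(L), so W
3: →6(W), 5(W) — all W, so L
1: →4(W), 6(W) — all W, so L
The L vertices are 1, 2, 3; that is 3 in all.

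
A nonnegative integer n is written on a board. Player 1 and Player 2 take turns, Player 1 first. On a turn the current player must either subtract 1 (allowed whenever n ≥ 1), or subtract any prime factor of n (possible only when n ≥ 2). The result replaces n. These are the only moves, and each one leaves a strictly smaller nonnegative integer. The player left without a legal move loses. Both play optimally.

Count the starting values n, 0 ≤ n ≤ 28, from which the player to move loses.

Work bottom-up. With no move the player to move loses. Otherwise the position is W if at least one move leads to an L position for the opponent, and L if every move leads to a W.
n=0: no move → L
n=1: →0(L), so W
n=2: →0(L), so W
n=3: →0(L), so W
n=4: →2(W), 3(W) — all W, so L
n=5: →0(L), so W
n=6: →4(L), so W
n=7: →0(L), so W
n=8: →6(W), 7(W) — all W, so L
n=9: →8(L), so W
n=10: →8(L), so W
n=11: →0(L), so W
n=12: →9(W), 10(W), 11(W) — all W, so L
n=13: →0(L), so W
n=14: →12(L), so W
n=15: →12(L), so W
n=16: →14(W), 15(W) — all W, so L
n=17: →0(L), so W
n=18: →16(L), so W
n=19: →0(L), so W
n=20: →15(W), 18(W), 19(W) — all W, so L
n=21: →20(L), so W
n=22: →20(L), so W
n=23: →0(L), so W
n=24: →21(W), 22(W), 23(W) — all W, so L
n=25: →20(L), so W
n=26: →24(L), so W
n=27: →24(L), so W
n=28: →21(W), 26(W), 27(W) — all W, so L
L entries with 0 ≤ n ≤ 28: n = 0, 4, 8, 12, 16, 20, 24, 28; that makes 8.

8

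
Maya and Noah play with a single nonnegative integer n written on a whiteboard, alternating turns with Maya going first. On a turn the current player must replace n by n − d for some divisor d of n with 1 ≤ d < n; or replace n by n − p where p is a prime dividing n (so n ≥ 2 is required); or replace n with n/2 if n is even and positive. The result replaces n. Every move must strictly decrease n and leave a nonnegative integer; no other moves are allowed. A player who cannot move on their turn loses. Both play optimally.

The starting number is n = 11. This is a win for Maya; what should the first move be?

Move to 0.

Positions with no move are L. A position that does have a move is losing for the player to move precisely when every available move leads to a winning position for the opponent. Fill in the labels:
n=0: no move → L
n=1: no move → L
n=2: reaches L-position 0 → W
n=3: reaches L-position 0 → W
n=4: only reaches 2(W), 3(W), all W → L
n=5: reaches L-position 0 → W
n=6: reaches L-position 4 → W
n=7: reaches L-position 0 → W
n=8: reaches L-position 4 → W
n=9: only reaches 6(W), 8(W), all W → L
n=10: reaches L-position 9 → W
n=11: reaches L-position 0 → W
From 11, the L positions reachable in one move are: 0.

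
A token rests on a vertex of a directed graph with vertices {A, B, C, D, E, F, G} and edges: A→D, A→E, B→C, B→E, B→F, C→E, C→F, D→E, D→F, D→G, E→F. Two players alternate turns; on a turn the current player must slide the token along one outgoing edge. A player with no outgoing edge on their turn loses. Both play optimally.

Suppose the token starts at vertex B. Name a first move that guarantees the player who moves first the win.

Build the W/L table. Terminal = L. A non-terminal position is W if it has a move to some L; otherwise it is L.
Every edge goes from a vertex to one that appears earlier in the order F, G, E, C, B, D, A, so processing vertices in that order labels each vertex after all of its successors.
F: no outgoing edge → L
G: no outgoing edge → L
E: →F(L), so W
C: →F(L), so W
B: →F(L), so W
D: →G(L), so W
A: →D(W), E(W) — all W, so L
From B, the L positions reachable in one move are: F.

Move to F.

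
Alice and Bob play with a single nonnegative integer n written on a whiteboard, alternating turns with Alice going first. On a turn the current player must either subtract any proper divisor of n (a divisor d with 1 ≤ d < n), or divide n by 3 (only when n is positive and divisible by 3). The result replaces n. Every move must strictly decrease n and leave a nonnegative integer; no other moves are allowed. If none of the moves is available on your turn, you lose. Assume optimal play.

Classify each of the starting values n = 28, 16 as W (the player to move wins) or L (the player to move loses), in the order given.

Use the standard recursion: the mover loses at a terminal position; elsewhere, the mover wins exactly when some move hands the opponent an L position.
n=0: no move → L
n=1: no move → L
n=2: can move to 1, which is L ⇒ W
n=3: can move to 1, which is L ⇒ W
n=4: moves to 2(W), 3(W); every one is W ⇒ L
n=5: can move to 4, which is L ⇒ W
n=6: can move to 4, which is L ⇒ W
n=7: the only move is to 6(W), a W ⇒ L
n=8: can move to 4, which is L ⇒ W
n=9: moves to 3(W), 6(W), 8(W); every one is W ⇒ L
n=10: can move to 9, which is L ⇒ W
n=11: the only move is to 10(W), a W ⇒ L
n=12: can move to 4, which is L ⇒ W
n=13: the only move is to 12(W), a W ⇒ L
n=14: can move to 7, which is L ⇒ W
n=15: moves to 5(W), 10(W), 12(W), 14(W); every one is W ⇒ L
n=16: can move to 15, which is L ⇒ W
n=17: the only move is to 16(W), a W ⇒ L
n=18: can move to 9, which is L ⇒ W
n=19: the only move is to 18(W), a W ⇒ L
n=20: can move to 15, which is L ⇒ W
n=21: can move to 7, which is L ⇒ W
n=22: can move to 11, which is L ⇒ W
n=23: the only move is to 22(W), a W ⇒ L
n=24: can move to 23, which is L ⇒ W
n=25: moves to 20(W), 24(W); every one is W ⇒ L
n=26: can move to 13, which is L ⇒ W
n=27: can move to 9, which is L ⇒ W
n=28: moves to 14(W), 21(W), 24(W), 26(W), 27(W); every one is W ⇒ L

28: L, 16: W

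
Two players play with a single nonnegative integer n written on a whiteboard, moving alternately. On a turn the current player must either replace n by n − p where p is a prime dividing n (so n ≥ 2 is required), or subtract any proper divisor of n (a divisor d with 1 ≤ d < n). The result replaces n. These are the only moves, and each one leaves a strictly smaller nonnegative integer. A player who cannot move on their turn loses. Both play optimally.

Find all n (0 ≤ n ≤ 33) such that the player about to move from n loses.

Work bottom-up. With no move the player to move loses. Otherwise the position is W if at least one move leads to an L position for the opponent, and L if every move leads to a W.
n=0: no move → L
n=1: no move → L
n=2: can move to 0, which is L ⇒ W
n=3: can move to 0, which is L ⇒ W
n=4: moves to 2(W), 3(W); every one is W ⇒ L
n=5: can move to 0, which is L ⇒ W
n=6: can move to 4, which is L ⇒ W
n=7: can move to 0, which is L ⇒ W
n=8: can move to 4, which is L ⇒ W
n=9: moves to 6(W), 8(W); every one is W ⇒ L
n=10: can move to 9, which is L ⇒ W
n=11: can move to 0, which is L ⇒ W
n=12: can move to 9, which is L ⇒ W
n=13: can move to 0, which is L ⇒ W
n=14: moves to 7(W), 12(W), 13(W); every one is W ⇒ L
n=15: can move to 14, which is L ⇒ W
n=16: can move to 14, which is L ⇒ W
n=17: can move to 0, which is L ⇒ W
n=18: can move to 9, which is L ⇒ W
n=19: can move to 0, which is L ⇒ W
n=20: moves to 10(W), 15(W), 16(W), 18(W), 19(W); every one is W ⇒ L
n=21: can move to 14, which is L ⇒ W
n=22: can move to 20, which is L ⇒ W
n=23: can move to 0, which is L ⇒ W
n=24: can move to 20, which is L ⇒ W
n=25: can move to 20, which is L ⇒ W
n=26: moves to 13(W), 24(W), 25(W); every one is W ⇒ L
n=27: can move to 26, which is L ⇒ W
n=28: can move to 14, which is L ⇒ W
n=29: can move to 0, which is L ⇒ W
n=30: can move to 20, which is L ⇒ W
n=31: can move to 0, which is L ⇒ W
n=32: moves to 16(W), 24(W), 28(W), 30(W), 31(W); every one is W ⇒ L
n=33: can move to 32, which is L ⇒ W
Reading off the rows marked L gives the requested list; there are 8 such values of n.

0, 1, 4, 9, 14, 20, 26, 32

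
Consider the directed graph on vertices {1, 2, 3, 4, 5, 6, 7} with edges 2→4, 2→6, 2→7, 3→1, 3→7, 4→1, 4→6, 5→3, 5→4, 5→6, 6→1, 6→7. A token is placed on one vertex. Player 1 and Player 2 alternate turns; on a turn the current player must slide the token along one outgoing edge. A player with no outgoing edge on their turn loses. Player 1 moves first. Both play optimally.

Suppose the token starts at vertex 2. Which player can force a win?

Label each position W (a win for the player to move) or L (a loss). A position with no legal move is L; any other position is W exactly when some move reaches an L, and L when every move reaches a W.
Every edge goes from a vertex to one that appears earlier in the order 7, 1, 6, 4, 2, 3, 5, so processing vertices in that order labels each vertex after all of its successors.
7: no outgoing edge → L
1: no outgoing edge → L
6: reaches L-position 1 → W
4: reaches L-position 1 → W
2: reaches L-position 7 → W
3: reaches L-position 1 → W
5: only reaches 3(W), 4(W), 6(W), all W → L
The starting position 2 is W: Player 1 should move to 7, handing over an L position.

Player 1 wins.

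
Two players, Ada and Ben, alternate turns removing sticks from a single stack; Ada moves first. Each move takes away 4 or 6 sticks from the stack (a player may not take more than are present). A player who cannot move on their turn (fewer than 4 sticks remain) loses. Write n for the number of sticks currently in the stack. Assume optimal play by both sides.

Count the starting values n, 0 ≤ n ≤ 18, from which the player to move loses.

8

Compute win/loss labels from the base case upward. A position with no move is L. Any other position is W if it can reach an L in one move, else L.
n=0: no move → L
n=1: no move → L
n=2: no move → L
n=3: no move → L
n=4: W (go to 0, an L position)
n=5: W (go to 1, an L position)
n=6: W (go to 2, an L position)
n=7: W (go to 3, an L position)
n=8: W (go to 2, an L position)
n=9: W (go to 3, an L position)
n=10: L (options 6(W), 4(W) are all W)
n=11: L (options 7(W), 5(W) are all W)
n=12: L (options 8(W), 6(W) are all W)
n=13: L (options 9(W), 7(W) are all W)
n=14: W (go to 10, an L position)
n=15: W (go to 11, an L position)
n=16: W (go to 12, an L position)
n=17: W (go to 13, an L position)
n=18: W (go to 12, an L position)
L entries with 0 ≤ n ≤ 18: n = 0, 1, 2, 3, 10, 11, 12, 13; that makes 8.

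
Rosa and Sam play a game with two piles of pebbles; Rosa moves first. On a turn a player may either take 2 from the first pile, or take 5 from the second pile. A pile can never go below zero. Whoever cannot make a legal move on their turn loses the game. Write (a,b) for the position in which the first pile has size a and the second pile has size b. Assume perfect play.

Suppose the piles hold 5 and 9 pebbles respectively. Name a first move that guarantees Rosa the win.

Move to (3,9).

Positions with no move are L. A position that does have a move is losing for the player to move precisely when every available move leads to a winning position for the opponent. Fill in the labels:
No move ever increases a pile, so every position that can arise here has a ≤ 5 and b ≤ 9; it is enough to label the cells with 0 ≤ a ≤ 5 and 0 ≤ b ≤ 9.
Every move lowers a or b (never raises either), so fill the grid row by row in increasing a, and left to right within a row: each cell's successors are then already labelled.
      b=0  b=1  b=2  b=3  b=4  b=5  b=6  b=7  b=8  b=9
a=0:    L    L    L    L    L    W    W    W    W    W
a=1:    L    L    L    L    L    W    W    W    W    W
a=2:    W    W    W    W    W    L    L    L    L    L
a=3:    W    W    W    W    W    L    L    L    L    L
a=4:    L    L    L    L    L    W    W    W    W    W
a=5:    L    L    L    L    L    W    W    W    W    W
Cells with no legal move (terminal, hence L): (0,0), (0,1), (0,2), (0,3), (0,4), (1,0), (1,1), (1,2), (1,3), (1,4).
The remaining L cells, each justified by listing all of its moves:
(2,5): →(0,5)(W), (2,0)(W) — all W, so L
(2,6): →(0,6)(W), (2,1)(W) — all W, so L
(2,7): →(0,7)(W), (2,2)(W) — all W, so L
(2,8): →(0,8)(W), (2,3)(W) — all W, so L
(2,9): →(0,9)(W), (2,4)(W) — all W, so L
(3,5): →(1,5)(W), (3,0)(W) — all W, so L
(3,6): →(1,6)(W), (3,1)(W) — all W, so L
(3,7): →(1,7)(W), (3,2)(W) — all W, so L
(3,8): →(1,8)(W), (3,3)(W) — all W, so L
(3,9): →(1,9)(W), (3,4)(W) — all W, so L
(4,0): →(2,0)(W) only, which is W, so L
(4,1): →(2,1)(W) only, which is W, so L
(4,2): →(2,2)(W) only, which is W, so L
(4,3): →(2,3)(W) only, which is W, so L
(4,4): →(2,4)(W) only, which is W, so L
(5,0): →(3,0)(W) only, which is W, so L
(5,1): →(3,1)(W) only, which is W, so L
(5,2): →(3,2)(W) only, which is W, so L
(5,3): →(3,3)(W) only, which is W, so L
(5,4): →(3,4)(W) only, which is W, so L
Every other cell has at least one move into one of the L cells above, so it is W.
From (5,9), the L positions reachable in one move are: (3,9), (5,4). Any move reaching one of these is winning.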